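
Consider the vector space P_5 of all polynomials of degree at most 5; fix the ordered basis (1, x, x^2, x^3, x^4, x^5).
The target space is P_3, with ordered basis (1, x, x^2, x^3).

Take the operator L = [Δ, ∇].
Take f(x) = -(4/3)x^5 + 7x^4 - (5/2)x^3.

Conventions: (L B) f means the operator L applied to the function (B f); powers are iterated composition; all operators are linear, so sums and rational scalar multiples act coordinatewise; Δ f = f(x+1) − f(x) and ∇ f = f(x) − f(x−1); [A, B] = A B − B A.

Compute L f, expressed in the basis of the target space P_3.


g(x) = 0

∇ f = -(20/3)x^4 + (124/3)x^3 - (377/6)x^2 + (253/6)x - 65/6
Δ ∇ f = -(80/3)x^3 + 84x^2 - (85/3)x + 14
Δ f = -(20/3)x^4 + (44/3)x^3 + (127/6)x^2 + (83/6)x + 19/6
∇ Δ f = -(80/3)x^3 + 84x^2 - (85/3)x + 14
[Δ, ∇] f = 0


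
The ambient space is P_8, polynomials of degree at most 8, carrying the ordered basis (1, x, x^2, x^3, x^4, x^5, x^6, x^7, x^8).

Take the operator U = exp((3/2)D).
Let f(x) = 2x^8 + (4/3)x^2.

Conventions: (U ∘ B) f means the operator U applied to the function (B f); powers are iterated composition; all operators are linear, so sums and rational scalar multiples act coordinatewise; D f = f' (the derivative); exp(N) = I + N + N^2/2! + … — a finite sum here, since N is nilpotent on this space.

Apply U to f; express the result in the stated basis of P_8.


order-1 term: 24x^7 + 4x
order-2 term: 126x^6 + 3
order-3 term: 378x^5
order-4 term: (2835/4)x^4
order-5 term: (1701/2)x^3
order-6 term: (5103/8)x^2
order-7 term: (2187/8)x
order-8 term: 6561/128
the series for exp((3/2)D) f terminates at order 8
exp((3/2)D) f = 2x^8 + 24x^7 + 126x^6 + 378x^5 + (2835/4)x^4 + (1701/2)x^3 + (15341/24)x^2 + (2219/8)x + 6945/128

g(x) = 2x^8 + 24x^7 + 126x^6 + 378x^5 + (2835/4)x^4 + (1701/2)x^3 + (15341/24)x^2 + (2219/8)x + 6945/128


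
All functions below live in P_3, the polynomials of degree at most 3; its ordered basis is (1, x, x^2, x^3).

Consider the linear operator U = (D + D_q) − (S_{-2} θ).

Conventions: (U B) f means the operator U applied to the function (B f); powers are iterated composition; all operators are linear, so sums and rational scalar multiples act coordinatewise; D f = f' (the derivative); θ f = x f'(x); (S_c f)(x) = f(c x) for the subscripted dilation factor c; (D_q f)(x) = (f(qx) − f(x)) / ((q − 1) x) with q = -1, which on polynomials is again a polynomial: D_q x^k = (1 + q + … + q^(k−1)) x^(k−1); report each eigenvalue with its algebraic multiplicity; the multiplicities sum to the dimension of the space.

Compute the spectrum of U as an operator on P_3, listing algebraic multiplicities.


λ = -8 (multiplicity 1), λ = 0 (multiplicity 1), λ = 2 (multiplicity 1), λ = 24 (multiplicity 1)

image of 1: 0
image of x: 2x + 2
image of x^2: -8x^2 + 2x
image of x^3: 24x^3 + 4x^2
the matrix is upper triangular; its diagonal is (0, 2, -8, 24)
for a triangular matrix the eigenvalues are the diagonal entries, with algebraic multiplicity their repetition count


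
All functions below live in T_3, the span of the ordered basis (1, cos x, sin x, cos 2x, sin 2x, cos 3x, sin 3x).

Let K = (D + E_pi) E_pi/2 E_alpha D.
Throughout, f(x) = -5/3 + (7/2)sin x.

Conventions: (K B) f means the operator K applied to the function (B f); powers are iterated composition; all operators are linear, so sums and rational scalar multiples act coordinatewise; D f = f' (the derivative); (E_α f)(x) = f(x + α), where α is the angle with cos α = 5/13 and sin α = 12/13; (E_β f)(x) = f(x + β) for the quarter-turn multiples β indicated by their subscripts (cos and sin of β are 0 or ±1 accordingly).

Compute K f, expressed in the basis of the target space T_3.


g(x) = (49/26)cos x + (119/26)sin x

D f = (7/2)cos x
E_alpha D f = (35/26)cos x - (42/13)sin x
E_pi/2 E_alpha D f = -(42/13)cos x - (35/26)sin x
D (E_pi/2 E_alpha D) f = -(35/26)cos x + (42/13)sin x
E_pi (E_pi/2 E_alpha D) f = (42/13)cos x + (35/26)sin x
(D + E_pi) (E_pi/2 E_alpha D) f = (49/26)cos x + (119/26)sin x


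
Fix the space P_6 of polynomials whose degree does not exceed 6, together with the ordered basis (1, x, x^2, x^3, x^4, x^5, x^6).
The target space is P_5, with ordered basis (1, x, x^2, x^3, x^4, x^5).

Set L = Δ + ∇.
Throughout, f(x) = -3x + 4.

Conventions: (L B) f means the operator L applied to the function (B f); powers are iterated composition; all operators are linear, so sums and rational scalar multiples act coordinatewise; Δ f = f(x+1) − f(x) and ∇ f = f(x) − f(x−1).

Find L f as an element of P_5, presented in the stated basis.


Δ f = -3
∇ f = -3
(Δ + ∇) f = -6

g(x) = -6


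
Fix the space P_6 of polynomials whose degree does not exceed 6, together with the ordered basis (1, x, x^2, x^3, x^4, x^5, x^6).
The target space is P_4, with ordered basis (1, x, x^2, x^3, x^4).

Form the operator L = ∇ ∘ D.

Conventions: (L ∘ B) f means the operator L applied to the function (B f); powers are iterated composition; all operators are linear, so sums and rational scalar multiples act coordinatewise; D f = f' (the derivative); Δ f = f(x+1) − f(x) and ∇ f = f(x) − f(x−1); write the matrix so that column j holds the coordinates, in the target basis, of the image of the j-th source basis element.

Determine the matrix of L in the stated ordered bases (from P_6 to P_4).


image of 1: 0
image of x: 0
image of x^2: 2
image of x^3: 6x - 3
image of x^4: 12x^2 - 12x + 4
image of x^5: 20x^3 - 30x^2 + 20x - 5
image of x^6: 30x^4 - 60x^3 + 60x^2 - 30x + 6
each image's coordinates form column j of the matrix

the matrix is [[0, 0, 2, -3, 4, -5, 6]; [0, 0, 0, 6, -12, 20, -30]; [0, 0, 0, 0, 12, -30, 60]; [0, 0, 0, 0, 0, 20, -60]; [0, 0, 0, 0, 0, 0, 30]] (rows listed top to bottom)


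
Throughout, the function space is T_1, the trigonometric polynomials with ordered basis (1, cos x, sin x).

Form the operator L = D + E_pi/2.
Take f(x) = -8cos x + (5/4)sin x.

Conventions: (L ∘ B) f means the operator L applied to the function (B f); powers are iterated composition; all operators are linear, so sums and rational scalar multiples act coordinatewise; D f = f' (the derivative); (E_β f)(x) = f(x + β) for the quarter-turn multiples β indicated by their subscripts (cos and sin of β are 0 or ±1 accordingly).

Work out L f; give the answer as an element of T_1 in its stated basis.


D f = (5/4)cos x + 8sin x
E_pi/2 f = (5/4)cos x + 8sin x
(D + E_pi/2) f = (5/2)cos x + 16sin x

g(x) = (5/2)cos x + 16sin x


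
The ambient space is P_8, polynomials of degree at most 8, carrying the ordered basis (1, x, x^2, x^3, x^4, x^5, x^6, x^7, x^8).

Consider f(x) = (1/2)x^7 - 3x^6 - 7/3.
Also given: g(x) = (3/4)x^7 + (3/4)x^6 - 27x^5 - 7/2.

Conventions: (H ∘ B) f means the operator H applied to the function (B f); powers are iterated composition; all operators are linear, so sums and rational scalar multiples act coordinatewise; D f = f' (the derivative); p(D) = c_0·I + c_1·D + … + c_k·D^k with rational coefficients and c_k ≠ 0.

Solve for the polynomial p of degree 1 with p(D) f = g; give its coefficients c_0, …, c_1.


D^0 f = (1/2)x^7 - 3x^6 - 7/3
D^1 f = (7/2)x^6 - 18x^5
matching coefficients of g against c_0 f + c_1 Df + … from the top degree down determines the c_i
solution: c_0 = 3/2, c_1 = 3/2

p(D) = (3/2)·I + (3/2)·D, i.e. c_0 = 3/2, c_1 = 3/2


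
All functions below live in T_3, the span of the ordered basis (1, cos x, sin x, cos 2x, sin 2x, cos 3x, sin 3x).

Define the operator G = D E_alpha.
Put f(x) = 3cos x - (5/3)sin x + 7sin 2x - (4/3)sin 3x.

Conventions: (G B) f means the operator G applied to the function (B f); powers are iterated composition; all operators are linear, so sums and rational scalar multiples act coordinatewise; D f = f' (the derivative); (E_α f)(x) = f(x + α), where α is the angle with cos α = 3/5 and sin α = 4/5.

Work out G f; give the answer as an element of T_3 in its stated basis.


E_alpha f = (7/15)cos x - (17/5)sin x + (168/25)cos 2x - (49/25)sin 2x - (176/375)cos 3x + (156/125)sin 3x
D E_alpha f = -(17/5)cos x - (7/15)sin x - (98/25)cos 2x - (336/25)sin 2x + (468/125)cos 3x + (176/125)sin 3x

g(x) = -(17/5)cos x - (7/15)sin x - (98/25)cos 2x - (336/25)sin 2x + (468/125)cos 3x + (176/125)sin 3x


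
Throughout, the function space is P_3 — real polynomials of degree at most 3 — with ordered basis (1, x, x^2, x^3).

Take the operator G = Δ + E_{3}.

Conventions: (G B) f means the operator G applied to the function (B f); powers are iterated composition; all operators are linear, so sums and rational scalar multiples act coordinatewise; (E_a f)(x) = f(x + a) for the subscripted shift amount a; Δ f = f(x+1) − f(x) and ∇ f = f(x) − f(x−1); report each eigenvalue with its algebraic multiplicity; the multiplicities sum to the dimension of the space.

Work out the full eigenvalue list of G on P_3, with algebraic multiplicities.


image of 1: 1
image of x: x + 4
image of x^2: x^2 + 8x + 10
image of x^3: x^3 + 12x^2 + 30x + 28
the matrix is upper triangular; its diagonal is (1, 1, 1, 1)
for a triangular matrix the eigenvalues are the diagonal entries, with algebraic multiplicity their repetition count

λ = 1 (multiplicity 4)


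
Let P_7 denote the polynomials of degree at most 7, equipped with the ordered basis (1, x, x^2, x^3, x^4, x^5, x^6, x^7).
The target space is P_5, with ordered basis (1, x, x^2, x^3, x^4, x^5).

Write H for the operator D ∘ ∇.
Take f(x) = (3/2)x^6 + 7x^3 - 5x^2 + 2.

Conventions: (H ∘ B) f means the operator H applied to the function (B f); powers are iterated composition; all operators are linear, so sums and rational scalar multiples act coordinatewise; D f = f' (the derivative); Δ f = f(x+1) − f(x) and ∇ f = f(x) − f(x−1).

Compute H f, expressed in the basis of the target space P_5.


the image equals g(x) = 45x^4 - 90x^3 + 90x^2 - 3x - 22

∇ f = 9x^5 - (45/2)x^4 + 30x^3 - (3/2)x^2 - 22x + 21/2
D ∇ f = 45x^4 - 90x^3 + 90x^2 - 3x - 22


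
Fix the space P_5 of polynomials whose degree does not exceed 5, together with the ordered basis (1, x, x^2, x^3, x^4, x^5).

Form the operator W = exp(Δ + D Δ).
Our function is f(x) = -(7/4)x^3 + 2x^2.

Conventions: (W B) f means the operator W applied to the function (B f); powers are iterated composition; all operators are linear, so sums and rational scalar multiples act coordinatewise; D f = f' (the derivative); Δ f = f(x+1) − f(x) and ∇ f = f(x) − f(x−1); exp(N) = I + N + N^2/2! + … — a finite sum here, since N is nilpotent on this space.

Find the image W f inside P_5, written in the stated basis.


order-1 term: -(21/4)x^2 - (47/4)x - 1
order-2 term: -(21/4)x - 55/4
order-3 term: -7/4
the series for exp(Δ + D Δ) f terminates at order 3
exp(Δ + D Δ) f = -(7/4)x^3 - (13/4)x^2 - 17x - 33/2

the image equals g(x) = -(7/4)x^3 - (13/4)x^2 - 17x - 33/2


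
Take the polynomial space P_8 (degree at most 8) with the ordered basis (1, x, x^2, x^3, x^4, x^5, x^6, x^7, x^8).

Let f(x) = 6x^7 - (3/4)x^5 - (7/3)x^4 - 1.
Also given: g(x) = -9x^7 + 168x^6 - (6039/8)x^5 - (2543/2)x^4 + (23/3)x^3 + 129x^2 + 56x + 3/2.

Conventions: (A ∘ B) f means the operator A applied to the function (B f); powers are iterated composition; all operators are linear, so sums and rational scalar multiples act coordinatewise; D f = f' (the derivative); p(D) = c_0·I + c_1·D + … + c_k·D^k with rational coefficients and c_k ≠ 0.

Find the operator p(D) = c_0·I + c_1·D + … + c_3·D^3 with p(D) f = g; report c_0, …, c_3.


c_0 = -3/2, c_1 = 4, c_2 = -3, c_3 = -1

D^0 f = 6x^7 - (3/4)x^5 - (7/3)x^4 - 1
D^1 f = 42x^6 - (15/4)x^4 - (28/3)x^3
D^2 f = 252x^5 - 15x^3 - 28x^2
D^3 f = 1260x^4 - 45x^2 - 56x
matching coefficients of g against c_0 f + c_1 Df + … from the top degree down determines the c_i
solution: c_0 = -3/2, c_1 = 4, c_2 = -3, c_3 = -1


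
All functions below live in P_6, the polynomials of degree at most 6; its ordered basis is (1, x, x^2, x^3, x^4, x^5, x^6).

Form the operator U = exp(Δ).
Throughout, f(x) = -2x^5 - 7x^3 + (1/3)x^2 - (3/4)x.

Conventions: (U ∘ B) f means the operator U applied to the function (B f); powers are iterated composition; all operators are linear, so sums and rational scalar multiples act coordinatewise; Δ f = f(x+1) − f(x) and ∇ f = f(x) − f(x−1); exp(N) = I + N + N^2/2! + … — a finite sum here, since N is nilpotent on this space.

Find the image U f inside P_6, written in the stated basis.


order-1 term: -10x^4 - 20x^3 - 41x^2 - (91/3)x - 113/12
order-2 term: -20x^3 - 60x^2 - 91x - 152/3
order-3 term: -20x^2 - 60x - 57
order-4 term: -10x - 20
order-5 term: -2
the series for exp(Δ) f terminates at order 5
exp(Δ) f = -2x^5 - 10x^4 - 47x^3 - (362/3)x^2 - (2305/12)x - 1669/12

the image equals g(x) = -2x^5 - 10x^4 - 47x^3 - (362/3)x^2 - (2305/12)x - 1669/12


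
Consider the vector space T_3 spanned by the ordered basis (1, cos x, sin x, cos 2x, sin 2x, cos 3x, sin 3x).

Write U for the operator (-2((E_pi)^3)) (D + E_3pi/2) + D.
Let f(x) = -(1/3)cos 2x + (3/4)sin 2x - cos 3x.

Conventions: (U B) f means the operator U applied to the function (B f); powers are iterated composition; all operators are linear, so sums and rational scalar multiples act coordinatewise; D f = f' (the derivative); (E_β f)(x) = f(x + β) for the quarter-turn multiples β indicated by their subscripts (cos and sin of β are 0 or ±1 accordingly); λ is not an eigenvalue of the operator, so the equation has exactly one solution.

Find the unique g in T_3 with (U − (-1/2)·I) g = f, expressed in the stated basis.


the result is g(x) = (8/123)cos 2x + (61/246)sin 2x - (2/485)cos 3x - (44/485)sin 3x

write g with unknown coordinates in the stated basis and equate coefficients in (U − (-1/2)·I) g = f
solving from the highest basis element down gives g = (8/123)cos 2x + (61/246)sin 2x - (2/485)cos 3x - (44/485)sin 3x
check: U g = -(15/41)cos 2x + (77/123)sin 2x - (484/485)cos 3x + (22/485)sin 3x
so U g − (-1/2)·g = -(1/3)cos 2x + (3/4)sin 2x - cos 3x = f ✓


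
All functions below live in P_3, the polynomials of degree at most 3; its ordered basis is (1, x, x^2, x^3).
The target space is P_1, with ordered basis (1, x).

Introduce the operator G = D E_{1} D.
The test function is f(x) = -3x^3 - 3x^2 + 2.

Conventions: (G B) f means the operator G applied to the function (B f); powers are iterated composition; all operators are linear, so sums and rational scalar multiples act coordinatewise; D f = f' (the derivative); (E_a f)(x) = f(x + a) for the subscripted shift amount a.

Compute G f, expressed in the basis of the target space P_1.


the result is g(x) = -18x - 24

D f = -9x^2 - 6x
E_{1} D f = -9x^2 - 24x - 15
D (E_{1} D) f = -18x - 24


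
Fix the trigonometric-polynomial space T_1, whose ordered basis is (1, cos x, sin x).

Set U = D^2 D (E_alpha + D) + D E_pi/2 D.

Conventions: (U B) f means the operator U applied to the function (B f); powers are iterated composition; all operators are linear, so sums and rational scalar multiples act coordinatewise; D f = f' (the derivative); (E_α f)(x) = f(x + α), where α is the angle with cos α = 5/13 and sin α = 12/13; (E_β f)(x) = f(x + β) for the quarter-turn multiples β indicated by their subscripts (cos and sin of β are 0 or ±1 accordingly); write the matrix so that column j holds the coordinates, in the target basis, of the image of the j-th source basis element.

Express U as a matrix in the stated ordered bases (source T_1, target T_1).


image of 1: 0
image of cos x: (25/13)cos x + (18/13)sin x
image of sin x: -(18/13)cos x + (25/13)sin x
each image's coordinates form column j of the matrix

the matrix is [[0, 0, 0]; [0, 25/13, -18/13]; [0, 18/13, 25/13]] (rows listed top to bottom)


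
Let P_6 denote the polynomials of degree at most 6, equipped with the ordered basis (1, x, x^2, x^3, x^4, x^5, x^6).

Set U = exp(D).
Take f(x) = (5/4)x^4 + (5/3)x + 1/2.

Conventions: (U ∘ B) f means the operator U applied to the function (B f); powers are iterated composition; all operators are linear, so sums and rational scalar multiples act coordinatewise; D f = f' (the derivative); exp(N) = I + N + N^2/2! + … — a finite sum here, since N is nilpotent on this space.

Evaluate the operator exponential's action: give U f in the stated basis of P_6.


the result is g(x) = (5/4)x^4 + 5x^3 + (15/2)x^2 + (20/3)x + 41/12

order-1 term: 5x^3 + 5/3
order-2 term: (15/2)x^2
order-3 term: 5x
order-4 term: 5/4
the series for exp(D) f terminates at order 4
exp(D) f = (5/4)x^4 + 5x^3 + (15/2)x^2 + (20/3)x + 41/12


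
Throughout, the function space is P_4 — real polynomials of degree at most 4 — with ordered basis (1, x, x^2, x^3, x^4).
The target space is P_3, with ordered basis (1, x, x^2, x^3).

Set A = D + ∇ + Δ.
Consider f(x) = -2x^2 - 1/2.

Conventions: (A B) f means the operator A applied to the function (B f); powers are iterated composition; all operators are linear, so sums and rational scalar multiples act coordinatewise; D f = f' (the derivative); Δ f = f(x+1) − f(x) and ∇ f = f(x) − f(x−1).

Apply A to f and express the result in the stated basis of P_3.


D f = -4x
∇ f = -4x + 2
Δ f = -4x - 2
(D + ∇ + Δ) f = -12x

the result is g(x) = -12x


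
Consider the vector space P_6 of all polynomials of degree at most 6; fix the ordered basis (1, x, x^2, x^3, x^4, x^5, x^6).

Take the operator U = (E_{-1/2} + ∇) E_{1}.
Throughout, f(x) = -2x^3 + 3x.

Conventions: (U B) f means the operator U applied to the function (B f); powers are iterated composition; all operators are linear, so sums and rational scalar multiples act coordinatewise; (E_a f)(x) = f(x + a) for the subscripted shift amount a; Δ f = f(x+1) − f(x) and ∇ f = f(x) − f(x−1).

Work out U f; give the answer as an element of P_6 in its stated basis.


the image equals g(x) = -2x^3 - 9x^2 - (9/2)x + 9/4

E_{1} f = -2x^3 - 6x^2 - 3x + 1
E_{-1/2} E_{1} f = -2x^3 - 3x^2 + (3/2)x + 5/4
∇ E_{1} f = -6x^2 - 6x + 1
(E_{-1/2} + ∇) E_{1} f = -2x^3 - 9x^2 - (9/2)x + 9/4


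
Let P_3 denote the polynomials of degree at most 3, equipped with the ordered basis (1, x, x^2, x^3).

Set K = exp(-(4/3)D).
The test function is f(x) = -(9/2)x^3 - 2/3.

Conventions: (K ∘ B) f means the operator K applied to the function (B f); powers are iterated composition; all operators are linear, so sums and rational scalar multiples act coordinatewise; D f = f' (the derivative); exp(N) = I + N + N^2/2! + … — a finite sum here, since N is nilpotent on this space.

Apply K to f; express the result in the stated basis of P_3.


order-1 term: 18x^2
order-2 term: -24x
order-3 term: 32/3
the series for exp(-(4/3)D) f terminates at order 3
exp(-(4/3)D) f = -(9/2)x^3 + 18x^2 - 24x + 10

the image equals g(x) = -(9/2)x^3 + 18x^2 - 24x + 10


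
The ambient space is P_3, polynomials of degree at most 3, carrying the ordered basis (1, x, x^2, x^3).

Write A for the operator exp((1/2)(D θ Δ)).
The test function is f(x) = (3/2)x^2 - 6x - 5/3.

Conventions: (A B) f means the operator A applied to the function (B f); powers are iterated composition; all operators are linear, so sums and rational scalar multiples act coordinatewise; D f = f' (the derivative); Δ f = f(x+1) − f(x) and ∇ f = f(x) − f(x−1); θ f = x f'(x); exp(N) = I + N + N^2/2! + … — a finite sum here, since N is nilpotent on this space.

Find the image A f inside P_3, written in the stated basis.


order-1 term: 3/2
the series for exp((1/2)(D θ Δ)) f terminates at order 1
exp((1/2)(D θ Δ)) f = (3/2)x^2 - 6x - 1/6

the result is g(x) = (3/2)x^2 - 6x - 1/6


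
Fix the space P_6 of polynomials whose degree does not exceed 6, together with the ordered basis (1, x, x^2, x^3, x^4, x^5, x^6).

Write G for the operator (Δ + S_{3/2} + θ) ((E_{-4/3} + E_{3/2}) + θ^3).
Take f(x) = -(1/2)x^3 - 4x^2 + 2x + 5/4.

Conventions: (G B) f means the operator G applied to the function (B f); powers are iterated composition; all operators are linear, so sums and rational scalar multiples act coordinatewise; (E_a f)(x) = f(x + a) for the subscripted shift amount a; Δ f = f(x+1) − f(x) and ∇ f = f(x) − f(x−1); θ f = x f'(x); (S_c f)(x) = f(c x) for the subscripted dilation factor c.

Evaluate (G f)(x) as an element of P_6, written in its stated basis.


the result is g(x) = -(1479/16)x^3 - (3433/16)x^2 - (2039/16)x - 30199/432

E_{-4/3} f = -(1/2)x^3 - 2x^2 + 10x - 793/108
E_{3/2} f = -(1/2)x^3 - (25/4)x^2 - (107/8)x - 103/16
(E_{-4/3} + E_{3/2}) f = -x^3 - (33/4)x^2 - (27/8)x - 5953/432
θ f = -(3/2)x^3 - 8x^2 + 2x
θ θ f = -(9/2)x^3 - 16x^2 + 2x
θ θ θ f = -(27/2)x^3 - 32x^2 + 2x
((E_{-4/3} + E_{3/2}) + θ^3) f = -(29/2)x^3 - (161/4)x^2 - (11/8)x - 5953/432
Δ ((E_{-4/3} + E_{3/2}) + θ^3) f = -(87/2)x^2 - 124x - 449/8
S_{3/2} ((E_{-4/3} + E_{3/2}) + θ^3) f = -(783/16)x^3 - (1449/16)x^2 - (33/16)x - 5953/432
θ ((E_{-4/3} + E_{3/2}) + θ^3) f = -(87/2)x^3 - (161/2)x^2 - (11/8)x
(Δ + S_{3/2} + θ) ((E_{-4/3} + E_{3/2}) + θ^3) f = -(1479/16)x^3 - (3433/16)x^2 - (2039/16)x - 30199/432


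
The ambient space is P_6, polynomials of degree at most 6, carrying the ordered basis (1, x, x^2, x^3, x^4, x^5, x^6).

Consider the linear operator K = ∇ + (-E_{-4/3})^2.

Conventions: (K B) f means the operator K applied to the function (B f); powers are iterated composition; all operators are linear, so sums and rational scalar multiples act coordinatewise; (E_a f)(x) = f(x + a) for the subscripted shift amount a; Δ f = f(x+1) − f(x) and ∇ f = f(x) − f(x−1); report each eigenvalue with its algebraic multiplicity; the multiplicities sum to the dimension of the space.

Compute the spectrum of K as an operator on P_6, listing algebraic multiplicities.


λ = 1 (multiplicity 7)

image of 1: 1
image of x: x - 5/3
image of x^2: x^2 - (10/3)x + 55/9
image of x^3: x^3 - 5x^2 + (55/3)x - 485/27
image of x^4: x^4 - (20/3)x^3 + (110/3)x^2 - (1940/27)x + 4015/81
image of x^5: x^5 - (25/3)x^4 + (550/9)x^3 - (4850/27)x^2 + (20075/81)x - 32525/243
image of x^6: x^6 - 10x^5 + (275/3)x^4 - (9700/27)x^3 + (20075/27)x^2 - (65050/81)x + 261415/729
the matrix is upper triangular; its diagonal is (1, 1, 1, 1, 1, 1, 1)
for a triangular matrix the eigenvalues are the diagonal entries, with algebraic multiplicity their repetition count


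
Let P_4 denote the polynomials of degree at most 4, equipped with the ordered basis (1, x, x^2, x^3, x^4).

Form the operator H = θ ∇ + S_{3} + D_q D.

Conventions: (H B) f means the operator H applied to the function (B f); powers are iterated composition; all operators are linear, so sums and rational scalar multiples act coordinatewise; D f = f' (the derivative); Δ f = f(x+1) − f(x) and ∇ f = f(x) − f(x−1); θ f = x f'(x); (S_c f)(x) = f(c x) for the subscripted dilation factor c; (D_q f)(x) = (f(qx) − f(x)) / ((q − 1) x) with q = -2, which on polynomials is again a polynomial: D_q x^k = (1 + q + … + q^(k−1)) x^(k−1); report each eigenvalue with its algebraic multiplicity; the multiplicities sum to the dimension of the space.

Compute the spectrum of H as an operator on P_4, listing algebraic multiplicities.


λ = 1 (multiplicity 1), λ = 3 (multiplicity 1), λ = 9 (multiplicity 1), λ = 27 (multiplicity 1), λ = 81 (multiplicity 1)

image of 1: 1
image of x: 3x
image of x^2: 9x^2 + 2x + 2
image of x^3: 27x^3 + 6x^2 - 6x
image of x^4: 81x^4 + 12x^3 + 4x
the matrix is upper triangular; its diagonal is (1, 3, 9, 27, 81)
for a triangular matrix the eigenvalues are the diagonal entries, with algebraic multiplicity their repetition count


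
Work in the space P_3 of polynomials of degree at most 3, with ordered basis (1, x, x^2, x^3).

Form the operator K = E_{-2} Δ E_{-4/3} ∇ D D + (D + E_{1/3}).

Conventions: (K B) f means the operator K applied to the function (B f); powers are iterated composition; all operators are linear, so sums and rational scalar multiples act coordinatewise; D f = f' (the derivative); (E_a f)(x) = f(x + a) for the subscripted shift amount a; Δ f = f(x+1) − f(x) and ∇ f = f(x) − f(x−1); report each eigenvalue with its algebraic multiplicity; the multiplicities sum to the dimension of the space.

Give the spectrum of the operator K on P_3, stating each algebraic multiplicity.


λ = 1 (multiplicity 4)

image of 1: 1
image of x: x + 4/3
image of x^2: x^2 + (8/3)x + 1/9
image of x^3: x^3 + 4x^2 + (1/3)x + 1/27
the matrix is upper triangular; its diagonal is (1, 1, 1, 1)
for a triangular matrix the eigenvalues are the diagonal entries, with algebraic multiplicity their repetition count


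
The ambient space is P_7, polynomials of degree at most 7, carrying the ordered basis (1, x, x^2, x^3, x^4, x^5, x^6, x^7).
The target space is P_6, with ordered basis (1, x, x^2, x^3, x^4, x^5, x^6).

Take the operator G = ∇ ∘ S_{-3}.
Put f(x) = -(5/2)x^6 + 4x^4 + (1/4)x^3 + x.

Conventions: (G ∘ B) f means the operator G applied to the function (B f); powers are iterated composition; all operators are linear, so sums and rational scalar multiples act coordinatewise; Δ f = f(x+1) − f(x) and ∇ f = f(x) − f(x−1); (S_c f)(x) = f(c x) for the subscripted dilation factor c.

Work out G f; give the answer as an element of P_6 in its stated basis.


S_{-3} f = -(3645/2)x^6 + 324x^4 - (27/4)x^3 - 3x
∇ S_{-3} f = -10935x^5 + (54675/2)x^4 - 35154x^3 + (101493/4)x^2 - (38475/4)x + 5955/4

the result is g(x) = -10935x^5 + (54675/2)x^4 - 35154x^3 + (101493/4)x^2 - (38475/4)x + 5955/4


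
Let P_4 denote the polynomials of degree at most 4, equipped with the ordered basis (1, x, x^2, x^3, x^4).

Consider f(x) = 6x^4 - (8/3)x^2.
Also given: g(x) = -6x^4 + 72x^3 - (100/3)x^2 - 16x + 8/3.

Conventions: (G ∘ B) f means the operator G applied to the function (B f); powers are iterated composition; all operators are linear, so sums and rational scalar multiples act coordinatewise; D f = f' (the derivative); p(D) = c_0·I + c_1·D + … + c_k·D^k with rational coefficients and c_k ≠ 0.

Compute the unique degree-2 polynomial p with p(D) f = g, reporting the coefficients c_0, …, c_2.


c_0 = -1, c_1 = 3, c_2 = -1/2

D^0 f = 6x^4 - (8/3)x^2
D^1 f = 24x^3 - (16/3)x
D^2 f = 72x^2 - 16/3
matching coefficients of g against c_0 f + c_1 Df + … from the top degree down determines the c_i
solution: c_0 = -1, c_1 = 3, c_2 = -1/2


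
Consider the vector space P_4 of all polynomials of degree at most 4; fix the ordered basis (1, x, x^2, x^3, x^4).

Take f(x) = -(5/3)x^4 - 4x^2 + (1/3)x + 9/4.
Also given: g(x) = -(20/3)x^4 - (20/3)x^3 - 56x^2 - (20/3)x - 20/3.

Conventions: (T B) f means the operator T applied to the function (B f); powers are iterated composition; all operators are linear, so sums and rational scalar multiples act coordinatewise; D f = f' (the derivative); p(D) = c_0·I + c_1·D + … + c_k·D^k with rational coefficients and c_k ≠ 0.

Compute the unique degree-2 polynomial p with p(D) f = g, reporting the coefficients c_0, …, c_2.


D^0 f = -(5/3)x^4 - 4x^2 + (1/3)x + 9/4
D^1 f = -(20/3)x^3 - 8x + 1/3
D^2 f = -20x^2 - 8
matching coefficients of g against c_0 f + c_1 Df + … from the top degree down determines the c_i
solution: c_0 = 4, c_1 = 1, c_2 = 2

c_0 = 4, c_1 = 1, c_2 = 2


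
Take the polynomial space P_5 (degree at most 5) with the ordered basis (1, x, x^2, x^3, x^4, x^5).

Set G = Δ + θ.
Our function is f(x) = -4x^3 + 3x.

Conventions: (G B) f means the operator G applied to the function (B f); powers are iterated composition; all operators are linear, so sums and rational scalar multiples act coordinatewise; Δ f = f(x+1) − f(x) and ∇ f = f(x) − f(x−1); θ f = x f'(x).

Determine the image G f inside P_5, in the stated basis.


Δ f = -12x^2 - 12x - 1
θ f = -12x^3 + 3x
(Δ + θ) f = -12x^3 - 12x^2 - 9x - 1

the result is g(x) = -12x^3 - 12x^2 - 9x - 1


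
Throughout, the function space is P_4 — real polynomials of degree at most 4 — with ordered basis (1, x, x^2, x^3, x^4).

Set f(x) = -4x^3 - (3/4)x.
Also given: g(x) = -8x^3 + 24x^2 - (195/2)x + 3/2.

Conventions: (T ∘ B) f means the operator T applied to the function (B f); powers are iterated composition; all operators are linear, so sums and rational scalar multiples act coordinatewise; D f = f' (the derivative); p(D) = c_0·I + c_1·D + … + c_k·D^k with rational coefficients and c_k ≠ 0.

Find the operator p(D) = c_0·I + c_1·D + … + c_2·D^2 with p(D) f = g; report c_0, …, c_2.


D^0 f = -4x^3 - (3/4)x
D^1 f = -12x^2 - 3/4
D^2 f = -24x
matching coefficients of g against c_0 f + c_1 Df + … from the top degree down determines the c_i
solution: c_0 = 2, c_1 = -2, c_2 = 4

p(D) = 2·I − 2·D + 4·D^2, i.e. c_0 = 2, c_1 = -2, c_2 = 4


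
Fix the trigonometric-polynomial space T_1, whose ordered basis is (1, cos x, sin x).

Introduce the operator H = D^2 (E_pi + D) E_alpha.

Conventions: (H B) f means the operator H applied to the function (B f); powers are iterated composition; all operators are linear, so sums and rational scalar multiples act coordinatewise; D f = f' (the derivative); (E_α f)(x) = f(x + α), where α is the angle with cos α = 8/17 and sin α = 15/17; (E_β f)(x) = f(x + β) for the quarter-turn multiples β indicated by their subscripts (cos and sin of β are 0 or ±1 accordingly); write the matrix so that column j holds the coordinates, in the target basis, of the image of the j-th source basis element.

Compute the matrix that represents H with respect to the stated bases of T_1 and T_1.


image of 1: 0
image of cos x: (23/17)cos x - (7/17)sin x
image of sin x: (7/17)cos x + (23/17)sin x
each image's coordinates form column j of the matrix

the matrix is [[0, 0, 0]; [0, 23/17, 7/17]; [0, -7/17, 23/17]] (rows listed top to bottom)


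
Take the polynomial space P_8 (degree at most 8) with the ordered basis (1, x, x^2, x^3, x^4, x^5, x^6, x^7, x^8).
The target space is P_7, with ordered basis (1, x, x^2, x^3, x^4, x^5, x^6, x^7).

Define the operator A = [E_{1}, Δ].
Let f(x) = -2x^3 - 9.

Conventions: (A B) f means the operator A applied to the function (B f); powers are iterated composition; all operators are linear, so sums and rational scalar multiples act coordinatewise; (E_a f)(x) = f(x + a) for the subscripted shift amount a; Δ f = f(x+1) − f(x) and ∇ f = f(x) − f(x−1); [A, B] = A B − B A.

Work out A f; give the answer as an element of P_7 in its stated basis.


the result is g(x) = 0

Δ f = -6x^2 - 6x - 2
E_{1} Δ f = -6x^2 - 18x - 14
E_{1} f = -2x^3 - 6x^2 - 6x - 11
Δ E_{1} f = -6x^2 - 18x - 14
[E_{1}, Δ] f = 0


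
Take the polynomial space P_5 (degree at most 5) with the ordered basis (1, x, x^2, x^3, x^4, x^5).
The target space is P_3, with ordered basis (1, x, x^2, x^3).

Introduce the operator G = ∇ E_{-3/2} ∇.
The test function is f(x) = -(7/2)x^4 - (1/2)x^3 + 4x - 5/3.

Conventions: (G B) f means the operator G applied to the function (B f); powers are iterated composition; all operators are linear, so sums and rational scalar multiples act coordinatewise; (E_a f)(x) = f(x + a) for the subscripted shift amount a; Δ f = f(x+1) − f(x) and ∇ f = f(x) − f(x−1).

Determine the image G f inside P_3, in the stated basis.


the image equals g(x) = -42x^2 + 207x - 262

∇ f = -14x^3 + (39/2)x^2 - (25/2)x + 7
E_{-3/2} ∇ f = -14x^3 + (165/2)x^2 - (331/2)x + 935/8
∇ E_{-3/2} ∇ f = -42x^2 + 207x - 262


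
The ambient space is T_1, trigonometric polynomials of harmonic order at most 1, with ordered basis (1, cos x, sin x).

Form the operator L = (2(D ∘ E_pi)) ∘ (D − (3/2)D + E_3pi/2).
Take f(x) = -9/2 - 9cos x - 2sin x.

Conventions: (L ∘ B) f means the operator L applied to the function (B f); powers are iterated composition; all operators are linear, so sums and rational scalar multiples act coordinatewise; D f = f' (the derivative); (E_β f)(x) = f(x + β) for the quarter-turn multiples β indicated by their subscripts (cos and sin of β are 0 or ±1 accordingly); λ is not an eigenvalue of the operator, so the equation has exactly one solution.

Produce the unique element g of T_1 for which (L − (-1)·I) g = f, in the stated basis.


write g with unknown coordinates in the stated basis and equate coefficients in (L − (-1)·I) g = f
solving from the highest basis element down gives g = -9/2 + (9/2)cos x + sin x
check: L g = -(27/2)cos x - 3sin x
so L g − (-1)·g = -9/2 - 9cos x - 2sin x = f ✓

the result is g(x) = -9/2 + (9/2)cos x + sin x


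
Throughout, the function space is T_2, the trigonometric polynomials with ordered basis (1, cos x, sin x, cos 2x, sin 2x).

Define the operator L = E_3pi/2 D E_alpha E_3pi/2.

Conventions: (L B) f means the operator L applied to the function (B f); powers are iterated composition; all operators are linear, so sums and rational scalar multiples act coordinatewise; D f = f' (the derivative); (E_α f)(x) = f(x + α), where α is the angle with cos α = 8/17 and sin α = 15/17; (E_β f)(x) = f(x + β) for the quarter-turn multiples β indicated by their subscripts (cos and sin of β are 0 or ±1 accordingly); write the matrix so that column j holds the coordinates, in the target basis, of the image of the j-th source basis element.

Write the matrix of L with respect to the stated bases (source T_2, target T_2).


image of 1: 0
image of cos x: (15/17)cos x + (8/17)sin x
image of sin x: -(8/17)cos x + (15/17)sin x
image of cos 2x: -(480/289)cos 2x + (322/289)sin 2x
image of sin 2x: -(322/289)cos 2x - (480/289)sin 2x
each image's coordinates form column j of the matrix

the matrix is [[0, 0, 0, 0, 0]; [0, 15/17, -8/17, 0, 0]; [0, 8/17, 15/17, 0, 0]; [0, 0, 0, -480/289, -322/289]; [0, 0, 0, 322/289, -480/289]] (rows listed top to bottom)


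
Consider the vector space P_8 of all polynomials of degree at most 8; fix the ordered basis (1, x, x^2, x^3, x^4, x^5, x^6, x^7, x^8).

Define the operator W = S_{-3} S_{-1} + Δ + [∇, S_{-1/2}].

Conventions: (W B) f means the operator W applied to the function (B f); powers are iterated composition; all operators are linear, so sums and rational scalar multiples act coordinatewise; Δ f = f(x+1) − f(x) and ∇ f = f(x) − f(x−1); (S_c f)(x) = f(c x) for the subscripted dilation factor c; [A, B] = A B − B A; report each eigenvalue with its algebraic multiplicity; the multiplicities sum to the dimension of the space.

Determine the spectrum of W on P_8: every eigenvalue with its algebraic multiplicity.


image of 1: 1
image of x: 3x - 1/2
image of x^2: 9x^2 + (7/2)x + 7/4
image of x^3: 27x^3 + (15/8)x^2 + (15/8)x - 1/8
image of x^4: 81x^4 + (19/4)x^3 + (57/8)x^2 + (25/4)x + 31/16
image of x^5: 243x^5 + (145/32)x^4 + (145/16)x^3 + (115/16)x^2 + (85/32)x - 1/32
image of x^6: 729x^6 + (201/32)x^5 + (1005/64)x^4 + (365/16)x^3 + (1185/64)x^2 + (291/32)x + 127/64
image of x^7: 2187x^7 + (875/128)x^6 + (2625/128)x^5 + (4165/128)x^4 + (3955/128)x^3 + (1995/128)x^2 + (455/128)x - 1/128
image of x^8: 6561x^8 + (259/32)x^7 + (1813/64)x^6 + (1855/32)x^5 + (9485/128)x^4 + (2023/32)x^3 + (2233/64)x^2 + (385/32)x + 511/256
the matrix is upper triangular; its diagonal is (1, 3, 9, 27, 81, 243, 729, 2187, 6561)
for a triangular matrix the eigenvalues are the diagonal entries, with algebraic multiplicity their repetition count

λ = 1 (multiplicity 1), λ = 3 (multiplicity 1), λ = 9 (multiplicity 1), λ = 27 (multiplicity 1), λ = 81 (multiplicity 1), λ = 243 (multiplicity 1), λ = 729 (multiplicity 1), λ = 2187 (multiplicity 1), λ = 6561 (multiplicity 1)


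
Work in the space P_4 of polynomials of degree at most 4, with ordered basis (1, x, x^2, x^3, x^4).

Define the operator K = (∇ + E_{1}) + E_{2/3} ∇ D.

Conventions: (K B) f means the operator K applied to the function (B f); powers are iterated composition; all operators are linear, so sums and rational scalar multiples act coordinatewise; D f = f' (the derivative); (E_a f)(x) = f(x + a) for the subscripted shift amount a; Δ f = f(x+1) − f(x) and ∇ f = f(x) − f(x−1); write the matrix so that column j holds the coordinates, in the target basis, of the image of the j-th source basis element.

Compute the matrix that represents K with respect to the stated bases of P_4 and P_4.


the matrix is [[1, 2, 2, 3, 4/3]; [0, 1, 4, 6, 12]; [0, 0, 1, 6, 12]; [0, 0, 0, 1, 8]; [0, 0, 0, 0, 1]] (rows listed top to bottom)

image of 1: 1
image of x: x + 2
image of x^2: x^2 + 4x + 2
image of x^3: x^3 + 6x^2 + 6x + 3
image of x^4: x^4 + 8x^3 + 12x^2 + 12x + 4/3
each image's coordinates form column j of the matrix


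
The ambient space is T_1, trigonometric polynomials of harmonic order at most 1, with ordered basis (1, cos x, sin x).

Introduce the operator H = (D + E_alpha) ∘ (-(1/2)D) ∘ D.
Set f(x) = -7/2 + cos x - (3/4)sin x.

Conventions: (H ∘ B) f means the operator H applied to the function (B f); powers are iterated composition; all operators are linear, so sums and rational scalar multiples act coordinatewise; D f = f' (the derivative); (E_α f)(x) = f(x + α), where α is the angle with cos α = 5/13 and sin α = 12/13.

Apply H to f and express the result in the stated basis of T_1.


D f = -(3/4)cos x - sin x
D D f = -cos x + (3/4)sin x
(-(1/2)D) D f = (1/2)cos x - (3/8)sin x
D ((-(1/2)D) ∘ D) f = -(3/8)cos x - (1/2)sin x
E_alpha ((-(1/2)D) ∘ D) f = -(2/13)cos x - (63/104)sin x
(D + E_alpha) ((-(1/2)D) ∘ D) f = -(55/104)cos x - (115/104)sin x

g(x) = -(55/104)cos x - (115/104)sin x


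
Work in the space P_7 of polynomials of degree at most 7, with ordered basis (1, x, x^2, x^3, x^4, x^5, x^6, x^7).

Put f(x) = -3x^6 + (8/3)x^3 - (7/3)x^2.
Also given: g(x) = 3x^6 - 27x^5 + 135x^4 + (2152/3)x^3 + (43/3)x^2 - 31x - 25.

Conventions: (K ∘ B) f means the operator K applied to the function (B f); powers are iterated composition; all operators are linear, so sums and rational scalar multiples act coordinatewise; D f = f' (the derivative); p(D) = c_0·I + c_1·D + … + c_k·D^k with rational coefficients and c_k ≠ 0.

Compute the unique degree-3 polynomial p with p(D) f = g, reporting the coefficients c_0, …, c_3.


c_0 = -1, c_1 = 3/2, c_2 = -3/2, c_3 = -2

D^0 f = -3x^6 + (8/3)x^3 - (7/3)x^2
D^1 f = -18x^5 + 8x^2 - (14/3)x
D^2 f = -90x^4 + 16x - 14/3
D^3 f = -360x^3 + 16
matching coefficients of g against c_0 f + c_1 Df + … from the top degree down determines the c_i
solution: c_0 = -1, c_1 = 3/2, c_2 = -3/2, c_3 = -2


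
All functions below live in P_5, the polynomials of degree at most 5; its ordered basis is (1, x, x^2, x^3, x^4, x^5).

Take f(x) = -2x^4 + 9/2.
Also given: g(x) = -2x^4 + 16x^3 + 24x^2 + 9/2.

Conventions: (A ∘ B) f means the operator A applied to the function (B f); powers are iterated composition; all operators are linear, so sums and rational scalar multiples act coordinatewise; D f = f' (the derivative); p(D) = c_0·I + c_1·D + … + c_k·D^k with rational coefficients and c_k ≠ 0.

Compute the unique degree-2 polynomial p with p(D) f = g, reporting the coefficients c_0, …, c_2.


D^0 f = -2x^4 + 9/2
D^1 f = -8x^3
D^2 f = -24x^2
matching coefficients of g against c_0 f + c_1 Df + … from the top degree down determines the c_i
solution: c_0 = 1, c_1 = -2, c_2 = -1

p(D) = I − 2·D − D^2, i.e. c_0 = 1, c_1 = -2, c_2 = -1


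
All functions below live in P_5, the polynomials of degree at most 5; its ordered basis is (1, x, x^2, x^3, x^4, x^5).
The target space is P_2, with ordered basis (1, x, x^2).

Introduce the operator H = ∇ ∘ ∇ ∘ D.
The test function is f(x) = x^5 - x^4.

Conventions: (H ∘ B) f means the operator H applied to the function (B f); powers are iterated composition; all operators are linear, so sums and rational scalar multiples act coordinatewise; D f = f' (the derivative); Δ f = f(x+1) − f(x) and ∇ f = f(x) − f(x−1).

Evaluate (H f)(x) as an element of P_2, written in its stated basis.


D f = 5x^4 - 4x^3
∇ D f = 20x^3 - 42x^2 + 32x - 9
∇ ∇ D f = 60x^2 - 144x + 94

the image equals g(x) = 60x^2 - 144x + 94


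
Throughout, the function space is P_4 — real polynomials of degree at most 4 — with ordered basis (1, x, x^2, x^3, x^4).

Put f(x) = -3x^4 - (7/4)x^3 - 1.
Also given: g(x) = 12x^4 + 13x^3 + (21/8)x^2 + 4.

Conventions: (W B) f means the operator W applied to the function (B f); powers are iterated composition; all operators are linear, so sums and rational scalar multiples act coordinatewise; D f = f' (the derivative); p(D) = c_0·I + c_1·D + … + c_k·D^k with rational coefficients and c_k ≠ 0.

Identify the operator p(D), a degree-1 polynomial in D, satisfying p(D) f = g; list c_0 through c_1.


p(D) = -4·I − (1/2)·D, i.e. c_0 = -4, c_1 = -1/2

D^0 f = -3x^4 - (7/4)x^3 - 1
D^1 f = -12x^3 - (21/4)x^2
matching coefficients of g against c_0 f + c_1 Df + … from the top degree down determines the c_i
solution: c_0 = -4, c_1 = -1/2
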